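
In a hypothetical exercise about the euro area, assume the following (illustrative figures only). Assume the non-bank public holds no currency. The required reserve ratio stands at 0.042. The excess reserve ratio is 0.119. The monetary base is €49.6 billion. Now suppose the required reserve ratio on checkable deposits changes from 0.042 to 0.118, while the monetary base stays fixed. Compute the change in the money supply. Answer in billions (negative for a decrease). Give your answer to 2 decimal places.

-98.79 billion

Initially m₁ = 1 / (0.042 + 0.119) ≈ 6.21118, so M₁ = 6.21118 × 49.6 ≈ 308.0745 billion.
After the change m₂ = 1 / (0.118 + 0.119) ≈ 4.21941, so M₂ = 4.21941 × 49.6 ≈ 209.2827 billion.
ΔM = M₂ − M₁ = 209.2827 − 308.0745 = -98.7918 billion.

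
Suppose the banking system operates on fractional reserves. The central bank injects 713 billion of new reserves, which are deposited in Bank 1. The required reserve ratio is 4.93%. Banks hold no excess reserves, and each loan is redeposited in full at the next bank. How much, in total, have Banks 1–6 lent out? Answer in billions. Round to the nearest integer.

Bank i lends (1 − rr)^i of the original deposit: Bank 1 lends 713·0.9507 = 677.8491, Bank 2 lends 713·0.9507² ≈ 644.4311, and so on.
Summing a geometric series: total = 713·[0.9507·(1 − 0.9507^6) / (1 − 0.9507)] ≈ 3597.5808 billion.

3598 billion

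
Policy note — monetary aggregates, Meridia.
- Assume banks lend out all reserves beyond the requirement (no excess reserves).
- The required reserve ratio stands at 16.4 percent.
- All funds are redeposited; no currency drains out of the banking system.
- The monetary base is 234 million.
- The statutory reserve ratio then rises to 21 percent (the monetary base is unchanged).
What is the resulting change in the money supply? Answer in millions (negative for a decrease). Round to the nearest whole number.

-313 million

Initially m₁ = 1 / (0.164) ≈ 6.0976, so M₁ = 6.0976 × 234 = 1426.8384 million.
After the change m₂ = 1 / (0.21) ≈ 4.7619, so M₂ = 4.7619 × 234 = 1114.2846 million.
ΔM = M₂ − M₁ = 1114.2846 − 1426.8384 = -312.5538 million.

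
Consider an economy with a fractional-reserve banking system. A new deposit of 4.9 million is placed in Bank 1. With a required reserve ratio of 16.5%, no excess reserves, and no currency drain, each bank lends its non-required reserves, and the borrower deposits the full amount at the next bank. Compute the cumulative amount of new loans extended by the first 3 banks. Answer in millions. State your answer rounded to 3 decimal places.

Bank i lends (1 − rr)^i of the original deposit: Bank 1 lends 4.9·0.8350 = 4.0915, Bank 2 lends 4.9·0.8350² ≈ 3.4164, and so on.
Summing a geometric series: total = 4.9·[0.8350·(1 − 0.8350^3) / (1 − 0.8350)] ≈ 10.3606 million.

10.361 million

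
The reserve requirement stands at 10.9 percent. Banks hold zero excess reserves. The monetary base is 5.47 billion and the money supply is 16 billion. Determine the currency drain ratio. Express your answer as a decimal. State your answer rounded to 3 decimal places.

Using m = M/MB = 16/5.47 ≈ 2.925046. From m = (1 + c)/(c + rr + e), rearranging gives 1 + c = m·(c + rr + e), so c·(1 − m) = m·(rr + e) − 1.
Hence c = [m·(rr + e) − 1]/(1 − m) = [2.925046 × (0.109 + 0) − 1] / (1 − 2.925046) ≈ 0.353846.

0.354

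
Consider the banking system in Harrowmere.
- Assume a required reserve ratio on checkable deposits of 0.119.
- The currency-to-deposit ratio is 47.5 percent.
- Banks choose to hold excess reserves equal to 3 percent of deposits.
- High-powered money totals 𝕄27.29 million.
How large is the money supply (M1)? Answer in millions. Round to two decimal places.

The money multiplier is m = (1 + c) / (rr + e + c) = (1 + 0.475) / (0.119 + 0.03 + 0.475) ≈ 2.36378.
So M = m × MB = 2.36378 × 27.29 ≈ 64.5076 million.

𝕄64.51 million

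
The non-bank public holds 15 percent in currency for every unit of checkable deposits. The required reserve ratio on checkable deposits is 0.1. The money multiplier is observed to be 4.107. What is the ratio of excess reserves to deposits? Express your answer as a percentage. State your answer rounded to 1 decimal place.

Using m = 4.107. Since m = (1 + c)/(c + rr + e), the denominator satisfies c + rr + e = (1 + c)/m = (1 + 0.15) / 4.107 ≈ 0.280010.
With c = 0.15 and rr = 0.1, the ratio of excess reserves to deposits is 0.280010 − 0.15 − 0.1 = 0.03001.

3.0%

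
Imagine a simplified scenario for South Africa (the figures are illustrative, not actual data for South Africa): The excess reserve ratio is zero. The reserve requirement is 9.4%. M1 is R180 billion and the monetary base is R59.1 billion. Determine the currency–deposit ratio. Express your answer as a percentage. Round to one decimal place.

Using m = M/MB = 180/59.1 ≈ 3.045685. From m = (1 + c)/(c + rr + e), rearranging gives 1 + c = m·(c + rr + e), so c·(1 − m) = m·(rr + e) − 1.
Hence c = [m·(rr + e) − 1]/(1 − m) = [3.045685 × (0.094 + 0) − 1] / (1 − 3.045685) ≈ 0.348883.

34.9%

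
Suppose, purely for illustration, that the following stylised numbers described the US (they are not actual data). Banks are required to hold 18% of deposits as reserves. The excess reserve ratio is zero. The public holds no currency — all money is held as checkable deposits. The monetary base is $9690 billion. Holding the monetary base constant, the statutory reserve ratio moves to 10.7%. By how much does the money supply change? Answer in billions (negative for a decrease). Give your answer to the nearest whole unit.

$36727 billion

Initially m₁ = 1 / (0.18) ≈ 5.55556, so M₁ = 5.55556 × 9690 = 53833.3764 billion.
After the change m₂ = 1 / (0.107) ≈ 9.34579, so M₂ = 9.34579 × 9690 = 90560.7051 billion.
ΔM = M₂ − M₁ = 90560.7051 − 53833.3764 = 36727.3287 billion.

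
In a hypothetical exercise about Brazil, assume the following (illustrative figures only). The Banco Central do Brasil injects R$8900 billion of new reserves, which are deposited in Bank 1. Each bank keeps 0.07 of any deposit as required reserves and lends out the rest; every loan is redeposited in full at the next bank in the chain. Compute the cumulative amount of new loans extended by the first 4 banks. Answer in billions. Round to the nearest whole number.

Bank i lends (1 − rr)^i of the original deposit: Bank 1 lends 8900·0.9300 = 8277.0000, Bank 2 lends 8900·0.9300² = 7697.6100, and so on.
Summing a geometric series: total = 8900·[0.9300·(1 − 0.9300^4) / (1 − 0.9300)] ≈ 29791.0502 billion.

R$29791 billion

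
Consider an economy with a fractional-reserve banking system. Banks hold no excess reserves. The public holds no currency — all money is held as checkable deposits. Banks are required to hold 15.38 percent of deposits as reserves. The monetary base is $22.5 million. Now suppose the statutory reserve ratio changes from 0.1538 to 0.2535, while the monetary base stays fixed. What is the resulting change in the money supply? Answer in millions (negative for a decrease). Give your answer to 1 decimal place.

Initially m₁ = 1 / (0.1538) ≈ 6.5020, so M₁ = 6.5020 × 22.5 = 146.295 million.
After the change m₂ = 1 / (0.2535) ≈ 3.9448, so M₂ = 3.9448 × 22.5 = 88.758 million.
ΔM = M₂ − M₁ = 88.758 − 146.295 = -57.537 million.

-57.5 million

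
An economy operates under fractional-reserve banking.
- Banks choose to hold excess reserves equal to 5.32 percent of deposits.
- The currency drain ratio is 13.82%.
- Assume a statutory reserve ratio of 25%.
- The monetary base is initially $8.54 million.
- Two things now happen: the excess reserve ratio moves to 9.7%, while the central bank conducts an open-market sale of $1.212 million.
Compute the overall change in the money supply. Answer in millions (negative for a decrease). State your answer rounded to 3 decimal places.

-4.831 million

Before: m₁ = (1 + 0.1382) / (0.25 + 0.0532 + 0.1382) ≈ 2.57861, MB₁ = 8.54, so M₁ = 2.57861 × 8.54 ≈ 22.0213 million.
After: m₂ = (1 + 0.1382) / (0.25 + 0.097 + 0.1382) ≈ 2.34584, MB₂ = 8.54 − 1.212 = 7.328, so M₂ = 2.34584 × 7.328 ≈ 17.1903 million.
ΔM = M₂ − M₁ = 17.1903 − 22.0213 = -4.831 million.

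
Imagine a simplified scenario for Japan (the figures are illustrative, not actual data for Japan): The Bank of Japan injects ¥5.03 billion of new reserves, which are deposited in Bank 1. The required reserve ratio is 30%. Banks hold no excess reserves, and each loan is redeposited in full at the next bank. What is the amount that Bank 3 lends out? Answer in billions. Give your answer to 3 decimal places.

¥1.725 billion

Each bank lends a fraction (1 − rr) = 0.7000 of the deposit it receives, so Bank 3 receives 5.03·0.7000^2 and lends 5.03·0.7000^3 ≈ 1.7253 billion.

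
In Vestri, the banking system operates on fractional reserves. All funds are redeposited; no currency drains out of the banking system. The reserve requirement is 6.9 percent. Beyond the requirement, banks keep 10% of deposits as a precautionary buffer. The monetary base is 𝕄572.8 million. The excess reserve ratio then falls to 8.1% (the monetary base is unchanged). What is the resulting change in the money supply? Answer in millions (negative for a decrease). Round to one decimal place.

𝕄429.3 million

Initially m₁ = 1 / (0.069 + 0.1) ≈ 5.91716, so M₁ = 5.91716 × 572.8 ≈ 3389.3492 million.
After the change m₂ = 1 / (0.069 + 0.081) ≈ 6.66667, so M₂ = 6.66667 × 572.8 ≈ 3818.6686 million.
ΔM = M₂ − M₁ = 3818.6686 − 3389.3492 = 429.3194 million.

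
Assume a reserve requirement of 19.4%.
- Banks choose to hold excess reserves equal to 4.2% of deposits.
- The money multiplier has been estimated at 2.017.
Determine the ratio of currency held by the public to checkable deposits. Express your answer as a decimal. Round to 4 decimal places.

0.5152

Using m = 2.017. From m = (1 + c)/(c + rr + e), rearranging gives 1 + c = m·(c + rr + e), so c·(1 − m) = m·(rr + e) − 1.
Hence c = [m·(rr + e) − 1]/(1 − m) = [2.017 × (0.194 + 0.042) − 1] / (1 − 2.017) ≈ 0.515229.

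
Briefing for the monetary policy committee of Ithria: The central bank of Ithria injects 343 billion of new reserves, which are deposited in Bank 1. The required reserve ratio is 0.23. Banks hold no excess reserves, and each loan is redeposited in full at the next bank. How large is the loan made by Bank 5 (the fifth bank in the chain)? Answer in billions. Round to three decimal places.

Each bank lends a fraction (1 − rr) = 0.7700 of the deposit it receives, so Bank 5 receives 343·0.7700^4 and lends 343·0.7700^5 ≈ 92.8427 billion.

92.843 billion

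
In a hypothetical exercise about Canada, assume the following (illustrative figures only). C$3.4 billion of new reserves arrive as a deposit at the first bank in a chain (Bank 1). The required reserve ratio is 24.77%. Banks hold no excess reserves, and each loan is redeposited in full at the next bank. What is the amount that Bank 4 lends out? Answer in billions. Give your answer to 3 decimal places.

C$1.089 billion

Each bank lends a fraction (1 − rr) = 0.7523 of the deposit it receives, so Bank 4 receives 3.4·0.7523^3 and lends 3.4·0.7523^4 ≈ 1.0890 billion.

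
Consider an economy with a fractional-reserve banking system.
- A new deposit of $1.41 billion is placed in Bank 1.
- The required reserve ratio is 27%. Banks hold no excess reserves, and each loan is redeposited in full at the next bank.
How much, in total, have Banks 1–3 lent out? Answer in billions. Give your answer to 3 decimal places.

$2.329 billion

Bank i lends (1 − rr)^i of the original deposit: Bank 1 lends 1.41·0.7300 = 1.0293, Bank 2 lends 1.41·0.7300² ≈ 0.7514, and so on.
Summing a geometric series: total = 1.41·[0.7300·(1 − 0.7300^3) / (1 − 0.7300)] ≈ 2.3292 billion.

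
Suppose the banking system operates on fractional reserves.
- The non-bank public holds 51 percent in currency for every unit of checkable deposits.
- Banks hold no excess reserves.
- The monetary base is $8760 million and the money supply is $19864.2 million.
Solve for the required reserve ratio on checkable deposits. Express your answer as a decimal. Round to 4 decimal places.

0.1559

Using m = M/MB = 19864.2/8760 ≈ 2.267603. Since m = (1 + c)/(c + rr + e), the denominator satisfies c + rr + e = (1 + c)/m = (1 + 0.51) / 2.267603 ≈ 0.665901.
With c = 0.51 and e = 0, the required reserve ratio on checkable deposits is 0.665901 − 0.51 − 0 = 0.155901.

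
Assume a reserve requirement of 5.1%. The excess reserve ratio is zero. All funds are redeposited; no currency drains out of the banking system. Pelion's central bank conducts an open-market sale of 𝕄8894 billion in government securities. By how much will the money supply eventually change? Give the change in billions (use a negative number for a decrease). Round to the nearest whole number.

The simple money multiplier is m = 1/rr = 1/0.051 ≈ 19.60784.
An open-market sale reduces the monetary base by 8894 billion, so ΔM = m × ΔMB = 19.60784 × (−8894) ≈ -174392.129 billion.

-174392 billion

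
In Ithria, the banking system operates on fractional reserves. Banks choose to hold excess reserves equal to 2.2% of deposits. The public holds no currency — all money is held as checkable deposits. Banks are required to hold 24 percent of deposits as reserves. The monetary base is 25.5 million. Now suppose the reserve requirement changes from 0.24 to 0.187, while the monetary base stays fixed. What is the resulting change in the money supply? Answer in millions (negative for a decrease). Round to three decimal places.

Initially m₁ = 1 / (0.24 + 0.022) ≈ 3.816794, so M₁ = 3.816794 × 25.5 ≈ 97.3282 million.
After the change m₂ = 1 / (0.187 + 0.022) ≈ 4.784689, so M₂ = 4.784689 × 25.5 ≈ 122.0096 million.
ΔM = M₂ − M₁ = 122.0096 − 97.3282 = 24.6814 million.

24.681 million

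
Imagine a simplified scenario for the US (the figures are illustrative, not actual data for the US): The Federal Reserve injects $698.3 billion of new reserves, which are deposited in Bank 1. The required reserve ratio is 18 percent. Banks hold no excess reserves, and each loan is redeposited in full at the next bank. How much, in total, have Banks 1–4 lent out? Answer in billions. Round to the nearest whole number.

$1743 billion

Bank i lends (1 − rr)^i of the original deposit: Bank 1 lends 698.3·0.8200 = 572.6060, Bank 2 lends 698.3·0.8200² ≈ 469.5369, and so on.
Summing a geometric series: total = 698.3·[0.8200·(1 − 0.8200^4) / (1 − 0.8200)] ≈ 1742.8798 billion.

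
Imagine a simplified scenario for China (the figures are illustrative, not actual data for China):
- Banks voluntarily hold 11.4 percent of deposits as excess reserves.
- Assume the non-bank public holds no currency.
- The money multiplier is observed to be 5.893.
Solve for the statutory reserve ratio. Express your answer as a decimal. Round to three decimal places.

0.056

Using m = 5.893. Since m = (1 + c)/(c + rr + e), the denominator satisfies c + rr + e = (1 + c)/m = (1 + 0) / 5.893 ≈ 0.169693.
With c = 0 and e = 0.114, the statutory reserve ratio is 0.169693 − 0 − 0.114 = 0.055693.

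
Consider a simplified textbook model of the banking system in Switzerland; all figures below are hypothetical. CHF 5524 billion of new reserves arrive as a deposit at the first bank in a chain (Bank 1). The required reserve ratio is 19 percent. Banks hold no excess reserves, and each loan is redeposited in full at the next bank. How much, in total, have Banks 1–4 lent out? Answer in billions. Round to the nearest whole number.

Bank i lends (1 − rr)^i of the original deposit: Bank 1 lends 5524·0.8100 = 4474.4400, Bank 2 lends 5524·0.8100² = 3624.2964, and so on.
Summing a geometric series: total = 5524·[0.8100·(1 − 0.8100^4) / (1 − 0.8100)] ≈ 13412.3174 billion.

CHF 13412 billion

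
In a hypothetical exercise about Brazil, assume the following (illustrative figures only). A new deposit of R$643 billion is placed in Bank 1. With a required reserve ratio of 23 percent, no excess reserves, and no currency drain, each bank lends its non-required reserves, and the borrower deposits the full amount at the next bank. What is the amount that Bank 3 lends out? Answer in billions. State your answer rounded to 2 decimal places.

Each bank lends a fraction (1 − rr) = 0.7700 of the deposit it receives, so Bank 3 receives 643·0.7700^2 and lends 643·0.7700^3 ≈ 293.5507 billion.

R$293.55 billion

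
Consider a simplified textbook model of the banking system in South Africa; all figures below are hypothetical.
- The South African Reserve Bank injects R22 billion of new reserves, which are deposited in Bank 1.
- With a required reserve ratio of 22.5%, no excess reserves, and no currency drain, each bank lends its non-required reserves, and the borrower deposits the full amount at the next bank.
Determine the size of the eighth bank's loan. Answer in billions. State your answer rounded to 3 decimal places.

Each bank lends a fraction (1 − rr) = 0.7750 of the deposit it receives, so Bank 8 receives 22·0.7750^7 and lends 22·0.7750^8 ≈ 2.8631 billion.

R2.863 billion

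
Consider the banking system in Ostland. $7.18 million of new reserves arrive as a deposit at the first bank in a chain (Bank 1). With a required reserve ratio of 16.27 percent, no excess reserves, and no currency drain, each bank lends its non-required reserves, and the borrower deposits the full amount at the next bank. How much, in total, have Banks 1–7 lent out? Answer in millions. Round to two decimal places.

Bank i lends (1 − rr)^i of the original deposit: Bank 1 lends 7.18·0.8373 ≈ 6.0118, Bank 2 lends 7.18·0.8373² ≈ 5.0337, and so on.
Summing a geometric series: total = 7.18·[0.8373·(1 − 0.8373^7) / (1 − 0.8373)] ≈ 26.2896 million.

$26.29 million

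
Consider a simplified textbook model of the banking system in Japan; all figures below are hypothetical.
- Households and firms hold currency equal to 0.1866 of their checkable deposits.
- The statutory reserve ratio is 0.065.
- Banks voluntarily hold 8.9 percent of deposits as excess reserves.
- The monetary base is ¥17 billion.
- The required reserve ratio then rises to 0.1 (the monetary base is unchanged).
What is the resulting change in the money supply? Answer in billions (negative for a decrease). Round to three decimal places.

Initially m₁ = (1 + 0.1866) / (0.065 + 0.089 + 0.1866) ≈ 3.483852, so M₁ = 3.483852 × 17 ≈ 59.2255 billion.
After the change m₂ = (1 + 0.1866) / (0.1 + 0.089 + 0.1866) ≈ 3.159212, so M₂ = 3.159212 × 17 ≈ 53.7066 billion.
ΔM = M₂ − M₁ = 53.7066 − 59.2255 = -5.5189 billion.

-5.519 billion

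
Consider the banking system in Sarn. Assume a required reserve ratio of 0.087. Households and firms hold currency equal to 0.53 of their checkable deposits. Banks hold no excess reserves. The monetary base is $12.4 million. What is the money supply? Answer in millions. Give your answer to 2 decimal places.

The money multiplier is m = (1 + c) / (rr + c) = (1 + 0.53) / (0.087 + 0.53) ≈ 2.47974.
So M = m × MB = 2.47974 × 12.4 ≈ 30.7488 million.

$30.75 million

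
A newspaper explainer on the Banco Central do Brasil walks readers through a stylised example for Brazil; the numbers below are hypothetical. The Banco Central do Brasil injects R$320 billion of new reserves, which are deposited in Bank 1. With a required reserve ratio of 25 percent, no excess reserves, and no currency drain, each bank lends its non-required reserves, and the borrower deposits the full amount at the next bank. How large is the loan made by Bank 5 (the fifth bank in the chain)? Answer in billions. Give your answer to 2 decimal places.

R$75.94 billion

Each bank lends a fraction (1 − rr) = 0.7500 of the deposit it receives, so Bank 5 receives 320·0.7500^4 and lends 320·0.7500^5 = 75.9375 billion.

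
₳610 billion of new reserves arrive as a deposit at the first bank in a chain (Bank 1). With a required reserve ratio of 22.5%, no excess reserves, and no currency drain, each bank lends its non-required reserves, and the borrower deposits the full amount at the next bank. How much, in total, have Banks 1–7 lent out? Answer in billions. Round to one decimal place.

₳1748.3 billion

Bank i lends (1 − rr)^i of the original deposit: Bank 1 lends 610·0.7750 = 472.7500, Bank 2 lends 610·0.7750² ≈ 366.3813, and so on.
Summing a geometric series: total = 610·[0.7750·(1 − 0.7750^7) / (1 − 0.7750)] ≈ 1748.2848 billion.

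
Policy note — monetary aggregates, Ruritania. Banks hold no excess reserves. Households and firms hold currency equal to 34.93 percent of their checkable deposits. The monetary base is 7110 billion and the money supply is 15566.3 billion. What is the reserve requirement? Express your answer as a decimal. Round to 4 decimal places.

0.2670

Using m = M/MB = 15566.3/7110 ≈ 2.189353. Since m = (1 + c)/(c + rr + e), the denominator satisfies c + rr + e = (1 + c)/m = (1 + 0.3493) / 2.189353 ≈ 0.616301.
With c = 0.3493 and e = 0, the reserve requirement is 0.616301 − 0.3493 − 0 = 0.267001.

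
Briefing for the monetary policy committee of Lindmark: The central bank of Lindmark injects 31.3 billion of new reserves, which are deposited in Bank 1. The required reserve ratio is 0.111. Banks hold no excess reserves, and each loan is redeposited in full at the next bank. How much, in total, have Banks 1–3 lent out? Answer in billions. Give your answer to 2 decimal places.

74.55 billion

Bank i lends (1 − rr)^i of the original deposit: Bank 1 lends 31.3·0.8890 = 27.8257, Bank 2 lends 31.3·0.8890² ≈ 24.7370, and so on.
Summing a geometric series: total = 31.3·[0.8890·(1 − 0.8890^3) / (1 − 0.8890)] ≈ 74.5540 billion.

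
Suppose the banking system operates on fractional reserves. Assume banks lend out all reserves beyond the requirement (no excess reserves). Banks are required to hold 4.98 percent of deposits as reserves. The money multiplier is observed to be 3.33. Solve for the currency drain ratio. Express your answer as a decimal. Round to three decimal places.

Using m = 3.33. From m = (1 + c)/(c + rr + e), rearranging gives 1 + c = m·(c + rr + e), so c·(1 − m) = m·(rr + e) − 1.
Hence c = [m·(rr + e) − 1]/(1 − m) = [3.33 × (0.0498 + 0) − 1] / (1 − 3.33) ≈ 0.358011.

0.358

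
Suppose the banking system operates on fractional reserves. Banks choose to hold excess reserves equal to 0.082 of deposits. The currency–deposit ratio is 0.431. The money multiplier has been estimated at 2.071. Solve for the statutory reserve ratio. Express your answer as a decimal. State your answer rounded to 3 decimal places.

Using m = 2.071. Since m = (1 + c)/(c + rr + e), the denominator satisfies c + rr + e = (1 + c)/m = (1 + 0.431) / 2.071 ≈ 0.690971.
With c = 0.431 and e = 0.082, the statutory reserve ratio is 0.690971 − 0.431 − 0.082 = 0.177971.

0.178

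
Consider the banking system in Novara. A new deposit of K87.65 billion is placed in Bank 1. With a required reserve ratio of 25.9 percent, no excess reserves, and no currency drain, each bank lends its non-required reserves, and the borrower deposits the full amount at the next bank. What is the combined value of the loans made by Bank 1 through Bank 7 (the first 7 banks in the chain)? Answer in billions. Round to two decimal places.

K220.01 billion

Bank i lends (1 − rr)^i of the original deposit: Bank 1 lends 87.65·0.7410 ≈ 64.9487, Bank 2 lends 87.65·0.7410² ≈ 48.1269, and so on.
Summing a geometric series: total = 87.65·[0.7410·(1 − 0.7410^7) / (1 − 0.7410)] ≈ 220.0062 billion.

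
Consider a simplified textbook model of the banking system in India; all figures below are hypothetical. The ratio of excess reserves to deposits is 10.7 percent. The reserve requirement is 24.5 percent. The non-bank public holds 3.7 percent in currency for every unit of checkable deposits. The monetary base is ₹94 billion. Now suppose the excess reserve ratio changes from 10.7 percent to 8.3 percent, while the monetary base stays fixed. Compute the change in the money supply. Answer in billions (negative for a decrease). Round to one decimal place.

Initially m₁ = (1 + 0.037) / (0.245 + 0.107 + 0.037) ≈ 2.6658, so M₁ = 2.6658 × 94 = 250.5852 billion.
After the change m₂ = (1 + 0.037) / (0.245 + 0.083 + 0.037) ≈ 2.8411, so M₂ = 2.8411 × 94 = 267.0634 billion.
ΔM = M₂ − M₁ = 267.0634 − 250.5852 = 16.4782 billion.

₹16.5 billion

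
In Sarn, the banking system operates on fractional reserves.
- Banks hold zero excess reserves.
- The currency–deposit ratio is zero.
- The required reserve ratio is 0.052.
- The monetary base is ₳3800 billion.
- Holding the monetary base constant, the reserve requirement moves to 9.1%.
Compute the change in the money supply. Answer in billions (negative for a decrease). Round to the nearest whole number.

Initially m₁ = 1 / (0.052) ≈ 19.23077, so M₁ = 19.23077 × 3800 = 73076.926 billion.
After the change m₂ = 1 / (0.091) ≈ 10.98901, so M₂ = 10.98901 × 3800 = 41758.238 billion.
ΔM = M₂ − M₁ = 41758.238 − 73076.926 = -31318.688 billion.

-31319 billion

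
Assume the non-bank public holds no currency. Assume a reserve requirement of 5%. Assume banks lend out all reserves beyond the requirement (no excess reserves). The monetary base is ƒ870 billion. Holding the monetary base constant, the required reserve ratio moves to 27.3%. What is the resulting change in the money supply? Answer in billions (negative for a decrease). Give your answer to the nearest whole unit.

Initially m₁ = 1 / (0.05) = 20, so M₁ = 20 × 870 = 17400 billion.
After the change m₂ = 1 / (0.273) ≈ 3.6630, so M₂ = 3.6630 × 870 = 3186.81 billion.
ΔM = M₂ − M₁ = 3186.81 − 17400 = -14213.19 billion.

-14213 billion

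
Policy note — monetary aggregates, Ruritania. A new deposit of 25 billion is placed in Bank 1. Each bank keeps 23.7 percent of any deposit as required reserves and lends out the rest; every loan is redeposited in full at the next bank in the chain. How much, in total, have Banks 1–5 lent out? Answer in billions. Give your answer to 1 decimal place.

59.7 billion

Bank i lends (1 − rr)^i of the original deposit: Bank 1 lends 25·0.7630 = 19.0750, Bank 2 lends 25·0.7630² ≈ 14.5542, and so on.
Summing a geometric series: total = 25·[0.7630·(1 − 0.7630^5) / (1 − 0.7630)] ≈ 59.6720 billion.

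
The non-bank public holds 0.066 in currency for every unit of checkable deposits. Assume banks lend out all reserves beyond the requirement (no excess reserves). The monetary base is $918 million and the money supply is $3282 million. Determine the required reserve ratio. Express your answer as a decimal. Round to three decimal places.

0.232

Using m = M/MB = 3282/918 ≈ 3.575163. Since m = (1 + c)/(c + rr + e), the denominator satisfies c + rr + e = (1 + c)/m = (1 + 0.066) / 3.575163 ≈ 0.298168.
With c = 0.066 and e = 0, the required reserve ratio is 0.298168 − 0.066 − 0 = 0.232168.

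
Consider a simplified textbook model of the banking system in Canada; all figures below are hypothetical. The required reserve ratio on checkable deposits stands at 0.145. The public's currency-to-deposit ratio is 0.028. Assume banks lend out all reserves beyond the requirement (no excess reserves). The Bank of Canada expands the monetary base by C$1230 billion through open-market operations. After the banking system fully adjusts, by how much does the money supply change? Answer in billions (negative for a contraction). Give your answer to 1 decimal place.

The money multiplier is m = (1 + c) / (rr + c) = (1 + 0.028) / (0.145 + 0.028) ≈ 5.942197.
The purchase adds 1230 billion of base, so ΔM = m × ΔMB = 5.942197 × (+1230) ≈ 7308.9023 billion.

C$7308.9 billion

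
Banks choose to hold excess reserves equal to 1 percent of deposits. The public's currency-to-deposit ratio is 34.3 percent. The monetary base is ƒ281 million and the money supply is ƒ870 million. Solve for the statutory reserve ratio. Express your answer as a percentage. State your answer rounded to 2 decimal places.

8.08%

Using m = M/MB = 870/281 ≈ 3.096085. Since m = (1 + c)/(c + rr + e), the denominator satisfies c + rr + e = (1 + c)/m = (1 + 0.343) / 3.096085 ≈ 0.433774.
With c = 0.343 and e = 0.01, the statutory reserve ratio is 0.433774 − 0.343 − 0.01 = 0.080774.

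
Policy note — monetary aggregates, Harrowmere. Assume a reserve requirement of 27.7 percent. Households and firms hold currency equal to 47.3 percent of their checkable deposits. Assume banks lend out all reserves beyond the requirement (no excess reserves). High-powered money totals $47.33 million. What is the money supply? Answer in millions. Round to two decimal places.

The money multiplier is m = (1 + c) / (rr + c) = (1 + 0.473) / (0.277 + 0.473) = 1.96400.
So M = m × MB = 1.96400 × 47.33 ≈ 92.9561 million.

$92.96 million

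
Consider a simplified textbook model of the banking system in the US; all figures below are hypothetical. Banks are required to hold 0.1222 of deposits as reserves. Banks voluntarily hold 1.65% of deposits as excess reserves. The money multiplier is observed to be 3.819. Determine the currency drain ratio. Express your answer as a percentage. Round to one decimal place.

Using m = 3.819. From m = (1 + c)/(c + rr + e), rearranging gives 1 + c = m·(c + rr + e), so c·(1 − m) = m·(rr + e) − 1.
Hence c = [m·(rr + e) − 1]/(1 − m) = [3.819 × (0.1222 + 0.0165) − 1] / (1 − 3.819) ≈ 0.166834.

16.7%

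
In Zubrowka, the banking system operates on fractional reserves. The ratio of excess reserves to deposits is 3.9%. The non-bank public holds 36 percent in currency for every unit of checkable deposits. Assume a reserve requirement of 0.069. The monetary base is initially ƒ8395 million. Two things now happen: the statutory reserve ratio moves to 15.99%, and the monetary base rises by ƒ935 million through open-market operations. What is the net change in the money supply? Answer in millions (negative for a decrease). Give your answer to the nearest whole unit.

-1693 million

Before: m₁ = (1 + 0.36) / (0.069 + 0.039 + 0.36) ≈ 2.90598, MB₁ = 8395, so M₁ = 2.90598 × 8395 = 24395.7021 million.
After: m₂ = (1 + 0.36) / (0.1599 + 0.039 + 0.36) ≈ 2.43335, MB₂ = 8395 + 935 = 9330, so M₂ = 2.43335 × 9330 = 22703.1555 million.
ΔM = M₂ − M₁ = 22703.1555 − 24395.7021 = -1692.5466 million.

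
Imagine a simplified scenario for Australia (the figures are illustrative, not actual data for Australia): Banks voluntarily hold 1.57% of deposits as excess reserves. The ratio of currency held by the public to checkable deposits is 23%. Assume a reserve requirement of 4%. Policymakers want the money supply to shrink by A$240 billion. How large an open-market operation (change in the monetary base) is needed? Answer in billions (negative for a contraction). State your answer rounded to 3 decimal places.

-55.746 billion

The money multiplier is m = (1 + c) / (rr + e + c) = (1 + 0.23) / (0.04 + 0.0157 + 0.23) ≈ 4.3052153.
ΔMB = ΔM / m = (−240) / 4.3052153 ≈ -55.7463 billion.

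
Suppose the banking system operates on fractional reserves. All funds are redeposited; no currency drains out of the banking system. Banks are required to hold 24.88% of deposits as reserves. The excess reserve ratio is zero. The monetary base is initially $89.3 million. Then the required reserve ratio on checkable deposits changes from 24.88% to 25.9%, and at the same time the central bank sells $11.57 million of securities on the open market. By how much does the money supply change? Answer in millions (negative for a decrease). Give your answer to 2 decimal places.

Before: m₁ = 1 / (0.2488) ≈ 4.01929, MB₁ = 89.3, so M₁ = 4.01929 × 89.3 ≈ 358.9226 million.
After: m₂ = 1 / (0.259) ≈ 3.86100, MB₂ = 89.3 − 11.57 = 77.73, so M₂ = 3.86100 × 77.73 ≈ 300.1155 million.
ΔM = M₂ − M₁ = 300.1155 − 358.9226 = -58.8071 million.

-58.81 million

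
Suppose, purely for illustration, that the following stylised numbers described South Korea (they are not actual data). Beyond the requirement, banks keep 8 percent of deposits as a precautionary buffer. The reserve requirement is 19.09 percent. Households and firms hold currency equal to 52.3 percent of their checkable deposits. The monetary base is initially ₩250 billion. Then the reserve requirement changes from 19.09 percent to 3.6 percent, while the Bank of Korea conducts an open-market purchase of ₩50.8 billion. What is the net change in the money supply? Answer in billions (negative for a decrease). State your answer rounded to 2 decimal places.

₩237.34 billion

Before: m₁ = (1 + 0.523) / (0.1909 + 0.08 + 0.523) ≈ 1.918378, MB₁ = 250, so M₁ = 1.918378 × 250 = 479.5945 billion.
After: m₂ = (1 + 0.523) / (0.036 + 0.08 + 0.523) ≈ 2.383412, MB₂ = 250 + 50.8 = 300.8, so M₂ = 2.383412 × 300.8 ≈ 716.9303 billion.
ΔM = M₂ − M₁ = 716.9303 − 479.5945 = 237.3358 billion.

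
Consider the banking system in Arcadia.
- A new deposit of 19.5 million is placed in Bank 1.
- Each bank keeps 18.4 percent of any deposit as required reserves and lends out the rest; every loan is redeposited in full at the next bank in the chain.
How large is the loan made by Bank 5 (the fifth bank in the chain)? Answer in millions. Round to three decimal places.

Each bank lends a fraction (1 − rr) = 0.8160 of the deposit it receives, so Bank 5 receives 19.5·0.8160^4 and lends 19.5·0.8160^5 ≈ 7.0548 million.

7.055 million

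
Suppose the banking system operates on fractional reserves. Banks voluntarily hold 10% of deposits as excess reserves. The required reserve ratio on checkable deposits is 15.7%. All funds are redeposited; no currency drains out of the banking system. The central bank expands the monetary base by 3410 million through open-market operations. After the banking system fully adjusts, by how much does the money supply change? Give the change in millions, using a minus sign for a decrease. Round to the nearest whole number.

The money multiplier is m = 1 / (rr + e) = 1 / (0.157 + 0.1) ≈ 3.89105.
The purchase adds 3410 million of base, so ΔM = m × ΔMB = 3.89105 × (+3410) = 13268.4805 million.

13268 million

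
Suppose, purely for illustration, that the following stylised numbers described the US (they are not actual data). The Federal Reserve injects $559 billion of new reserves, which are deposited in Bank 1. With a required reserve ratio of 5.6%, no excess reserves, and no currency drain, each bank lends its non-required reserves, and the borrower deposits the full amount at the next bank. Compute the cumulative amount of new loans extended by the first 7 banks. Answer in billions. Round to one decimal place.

Bank i lends (1 − rr)^i of the original deposit: Bank 1 lends 559·0.9440 = 527.6960, Bank 2 lends 559·0.9440² ≈ 498.1450, and so on.
Summing a geometric series: total = 559·[0.9440·(1 − 0.9440^7) / (1 − 0.9440)] ≈ 3128.0849 billion.

$3128.1 billion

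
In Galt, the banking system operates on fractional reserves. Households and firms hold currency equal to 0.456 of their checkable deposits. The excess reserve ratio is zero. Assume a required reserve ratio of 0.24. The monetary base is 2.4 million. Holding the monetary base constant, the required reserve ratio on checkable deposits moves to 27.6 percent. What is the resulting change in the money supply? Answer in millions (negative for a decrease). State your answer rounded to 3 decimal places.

Initially m₁ = (1 + 0.456) / (0.24 + 0.456) ≈ 2.09195, so M₁ = 2.09195 × 2.4 ≈ 5.0207 million.
After the change m₂ = (1 + 0.456) / (0.276 + 0.456) ≈ 1.98907, so M₂ = 1.98907 × 2.4 ≈ 4.7738 million.
ΔM = M₂ − M₁ = 4.7738 − 5.0207 = -0.2469 million.

-0.247 million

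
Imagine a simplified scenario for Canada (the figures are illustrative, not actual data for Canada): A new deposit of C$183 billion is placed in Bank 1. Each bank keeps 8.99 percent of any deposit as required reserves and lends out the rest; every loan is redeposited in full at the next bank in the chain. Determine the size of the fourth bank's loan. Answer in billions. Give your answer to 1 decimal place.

C$125.5 billion

Each bank lends a fraction (1 − rr) = 0.9101 of the deposit it receives, so Bank 4 receives 183·0.9101^3 and lends 183·0.9101^4 ≈ 125.5473 billion.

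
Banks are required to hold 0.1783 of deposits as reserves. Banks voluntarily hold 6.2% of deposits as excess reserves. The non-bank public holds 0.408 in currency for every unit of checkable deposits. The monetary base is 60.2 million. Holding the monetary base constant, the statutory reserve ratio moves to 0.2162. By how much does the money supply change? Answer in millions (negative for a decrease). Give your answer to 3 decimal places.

-7.221 million

Initially m₁ = (1 + 0.408) / (0.1783 + 0.062 + 0.408) ≈ 2.171834, so M₁ = 2.171834 × 60.2 ≈ 130.7444 million.
After the change m₂ = (1 + 0.408) / (0.2162 + 0.062 + 0.408) ≈ 2.051880, so M₂ = 2.051880 × 60.2 ≈ 123.5232 million.
ΔM = M₂ − M₁ = 123.5232 − 130.7444 = -7.2212 million.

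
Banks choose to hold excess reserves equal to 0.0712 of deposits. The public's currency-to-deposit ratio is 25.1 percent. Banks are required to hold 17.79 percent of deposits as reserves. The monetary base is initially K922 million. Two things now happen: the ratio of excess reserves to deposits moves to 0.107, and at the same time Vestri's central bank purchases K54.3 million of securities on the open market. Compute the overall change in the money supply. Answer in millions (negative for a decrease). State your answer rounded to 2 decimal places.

-27.32 million

Before: m₁ = (1 + 0.251) / (0.1779 + 0.0712 + 0.251) ≈ 2.501500, MB₁ = 922, so M₁ = 2.501500 × 922 = 2306.383 million.
After: m₂ = (1 + 0.251) / (0.1779 + 0.107 + 0.251) ≈ 2.334391, MB₂ = 922 + 54.3 = 976.3, so M₂ = 2.334391 × 976.3 ≈ 2279.0659 million.
ΔM = M₂ − M₁ = 2279.0659 − 2306.383 = -27.3171 million.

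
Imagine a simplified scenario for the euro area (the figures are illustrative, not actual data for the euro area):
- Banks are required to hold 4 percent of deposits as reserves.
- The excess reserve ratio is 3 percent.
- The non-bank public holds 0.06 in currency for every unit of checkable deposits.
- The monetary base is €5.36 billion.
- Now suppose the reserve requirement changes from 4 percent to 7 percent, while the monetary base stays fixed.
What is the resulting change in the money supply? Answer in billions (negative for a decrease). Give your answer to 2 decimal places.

-8.19 billion

Initially m₁ = (1 + 0.06) / (0.04 + 0.03 + 0.06) ≈ 8.1538, so M₁ = 8.1538 × 5.36 ≈ 43.7044 billion.
After the change m₂ = (1 + 0.06) / (0.07 + 0.03 + 0.06) = 6.6250, so M₂ = 6.6250 × 5.36 = 35.51 billion.
ΔM = M₂ − M₁ = 35.51 − 43.7044 = -8.1944 billion.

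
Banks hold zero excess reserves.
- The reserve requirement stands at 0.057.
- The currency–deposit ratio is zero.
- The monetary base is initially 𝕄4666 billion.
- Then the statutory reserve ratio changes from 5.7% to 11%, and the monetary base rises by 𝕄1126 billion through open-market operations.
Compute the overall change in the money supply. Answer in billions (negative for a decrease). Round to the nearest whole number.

-29205 billion

Before: m₁ = 1 / (0.057) ≈ 17.54386, MB₁ = 4666, so M₁ = 17.54386 × 4666 ≈ 81859.6508 billion.
After: m₂ = 1 / (0.11) ≈ 9.09091, MB₂ = 4666 + 1126 = 5792, so M₂ = 9.09091 × 5792 ≈ 52654.5507 billion.
ΔM = M₂ − M₁ = 52654.5507 − 81859.6508 = -29205.1001 billion.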